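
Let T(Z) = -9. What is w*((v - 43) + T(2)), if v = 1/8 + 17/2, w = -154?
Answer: 26719/4 ≈ 6679.8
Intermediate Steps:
v = 69/8 (v = 1*(1/8) + 17*(1/2) = 1/8 + 17/2 = 69/8 ≈ 8.6250)
w*((v - 43) + T(2)) = -154*((69/8 - 43) - 9) = -154*(-275/8 - 9) = -154*(-347/8) = 26719/4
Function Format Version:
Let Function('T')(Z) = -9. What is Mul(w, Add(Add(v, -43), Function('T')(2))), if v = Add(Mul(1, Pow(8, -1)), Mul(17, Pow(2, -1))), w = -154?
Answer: Rational(26719, 4) ≈ 6679.8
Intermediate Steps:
v = Rational(69, 8) (v = Add(Mul(1, Rational(1, 8)), Mul(17, Rational(1, 2))) = Add(Rational(1, 8), Rational(17, 2)) = Rational(69, 8) ≈ 8.6250)
Mul(w, Add(Add(v, -43), Function('T')(2))) = Mul(-154, Add(Add(Rational(69, 8), -43), -9)) = Mul(-154, Add(Rational(-275, 8), -9)) = Mul(-154, Rational(-347, 8)) = Rational(26719, 4)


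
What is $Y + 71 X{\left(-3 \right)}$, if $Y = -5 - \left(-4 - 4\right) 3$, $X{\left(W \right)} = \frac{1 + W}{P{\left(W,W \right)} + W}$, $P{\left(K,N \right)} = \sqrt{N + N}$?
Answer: $\frac{237}{5} + \frac{142 i \sqrt{6}}{15} \approx 47.4 + 23.189 i$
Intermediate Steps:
$P{\left(K,N \right)} = \sqrt{2} \sqrt{N}$ ($P{\left(K,N \right)} = \sqrt{2 N} = \sqrt{2} \sqrt{N}$)
$X{\left(W \right)} = \frac{1 + W}{W + \sqrt{2} \sqrt{W}}$ ($X{\left(W \right)} = \frac{1 + W}{\sqrt{2} \sqrt{W} + W} = \frac{1 + W}{W + \sqrt{2} \sqrt{W}}$)
$Y = 19$ ($Y = -5 - \left(-8\right) 3 = -5 - -24 = -5 + 24 = 19$)
$Y + 71 X{\left(-3 \right)} = 19 + 71 \frac{1 - 3}{-3 + \sqrt{2} \sqrt{-3}} = 19 + 71 \frac{1}{-3 + \sqrt{2} i \sqrt{3}} \left(-2\right) = 19 + 71 \frac{1}{-3 + i \sqrt{6}} \left(-2\right) = 19 + 71 \left(- \frac{2}{-3 + i \sqrt{6}}\right) = 19 - \frac{142}{-3 + i \sqrt{6}}$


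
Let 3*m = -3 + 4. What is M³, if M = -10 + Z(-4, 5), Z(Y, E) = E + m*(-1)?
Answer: -4096/27 ≈ -151.70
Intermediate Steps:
m = ⅓ (m = (-3 + 4)/3 = (⅓)*1 = ⅓ ≈ 0.33333)
Z(Y, E) = -⅓ + E (Z(Y, E) = E + (⅓)*(-1) = E - ⅓ = -⅓ + E)
M = -16/3 (M = -10 + (-⅓ + 5) = -10 + 14/3 = -16/3 ≈ -5.3333)
M³ = (-16/3)³ = -4096/27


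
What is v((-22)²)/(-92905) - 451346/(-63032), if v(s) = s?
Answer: 20950896321/2927993980 ≈ 7.1554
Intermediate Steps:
v((-22)²)/(-92905) - 451346/(-63032) = (-22)²/(-92905) - 451346/(-63032) = 484*(-1/92905) - 451346*(-1/63032) = -484/92905 + 225673/31516 = 20950896321/2927993980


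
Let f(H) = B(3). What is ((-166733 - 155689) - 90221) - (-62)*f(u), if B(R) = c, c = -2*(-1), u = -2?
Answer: -412519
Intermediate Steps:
c = 2
B(R) = 2
f(H) = 2
((-166733 - 155689) - 90221) - (-62)*f(u) = ((-166733 - 155689) - 90221) - (-62)*2 = (-322422 - 90221) - 1*(-124) = -412643 + 124 = -412519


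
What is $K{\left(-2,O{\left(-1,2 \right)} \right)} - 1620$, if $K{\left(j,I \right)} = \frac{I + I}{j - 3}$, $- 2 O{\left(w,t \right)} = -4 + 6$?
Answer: $- \frac{8098}{5} \approx -1619.6$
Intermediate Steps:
$O{\left(w,t \right)} = -1$ ($O{\left(w,t \right)} = - \frac{-4 + 6}{2} = \left(- \frac{1}{2}\right) 2 = -1$)
$K{\left(j,I \right)} = \frac{2 I}{-3 + j}$
$K{\left(-2,O{\left(-1,2 \right)} \right)} - 1620 = 2 \left(-1\right) \frac{1}{-3 - 2} - 1620 = 2 \left(-1\right) \frac{1}{-5} - 1620 = 2 \left(-1\right) \left(- \frac{1}{5}\right) - 1620 = \frac{2}{5} - 1620 = - \frac{8098}{5}$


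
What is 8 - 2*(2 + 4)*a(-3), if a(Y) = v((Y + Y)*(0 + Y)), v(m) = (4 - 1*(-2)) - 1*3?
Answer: -28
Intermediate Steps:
v(m) = 3 (v(m) = (4 + 2) - 3 = 6 - 3 = 3)
a(Y) = 3
8 - 2*(2 + 4)*a(-3) = 8 - 2*(2 + 4)*3 = 8 - 12*3 = 8 - 2*18 = 8 - 36 = -28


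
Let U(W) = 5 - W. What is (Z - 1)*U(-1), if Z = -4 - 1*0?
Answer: -30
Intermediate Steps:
Z = -4 (Z = -4 + 0 = -4)
(Z - 1)*U(-1) = (-4 - 1)*(5 - 1*(-1)) = -5*(5 + 1) = -5*6 = -30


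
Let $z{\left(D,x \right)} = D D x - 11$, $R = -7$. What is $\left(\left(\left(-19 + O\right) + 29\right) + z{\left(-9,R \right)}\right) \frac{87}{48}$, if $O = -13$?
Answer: $- \frac{16849}{16} \approx -1053.1$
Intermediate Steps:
$z{\left(D,x \right)} = -11 + x D^{2}$ ($z{\left(D,x \right)} = D^{2} x - 11 = x D^{2} - 11 = -11 + x D^{2}$)
$\left(\left(\left(-19 + O\right) + 29\right) + z{\left(-9,R \right)}\right) \frac{87}{48} = \left(\left(\left(-19 - 13\right) + 29\right) - \left(11 + 7 \left(-9\right)^{2}\right)\right) \frac{87}{48} = \left(\left(-32 + 29\right) - 578\right) 87 \cdot \frac{1}{48} = \left(-3 - 578\right) \frac{29}{16} = \left(-581\right) \frac{29}{16} = - \frac{16849}{16}$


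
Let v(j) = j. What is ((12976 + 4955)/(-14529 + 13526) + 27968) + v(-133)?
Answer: 27900574/1003 ≈ 27817.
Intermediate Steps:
((12976 + 4955)/(-14529 + 13526) + 27968) + v(-133) = ((12976 + 4955)/(-14529 + 13526) + 27968) - 133 = (17931/(-1003) + 27968) - 133 = (17931*(-1/1003) + 27968) - 133 = (-17931/1003 + 27968) - 133 = 28033973/1003 - 133 = 27900574/1003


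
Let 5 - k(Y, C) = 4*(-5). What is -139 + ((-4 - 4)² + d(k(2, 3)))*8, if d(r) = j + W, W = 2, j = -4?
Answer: 357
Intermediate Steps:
k(Y, C) = 25 (k(Y, C) = 5 - 4*(-5) = 5 - 1*(-20) = 5 + 20 = 25)
d(r) = -2 (d(r) = -4 + 2 = -2)
-139 + ((-4 - 4)² + d(k(2, 3)))*8 = -139 + ((-4 - 4)² - 2)*8 = -139 + ((-8)² - 2)*8 = -139 + (64 - 2)*8 = -139 + 62*8 = -139 + 496 = 357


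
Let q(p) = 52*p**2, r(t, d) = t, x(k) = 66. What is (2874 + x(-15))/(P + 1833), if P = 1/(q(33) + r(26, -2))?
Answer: 166562760/103846783 ≈ 1.6039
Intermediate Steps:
P = 1/56654 (P = 1/(52*33**2 + 26) = 1/(52*1089 + 26) = 1/(56628 + 26) = 1/56654 ≈ 1.7651e-5)
(2874 + x(-15))/(P + 1833) = (2874 + 66)/(1/56654 + 1833) = 2940/(103846783/56654) = 2940*(56654/103846783) = 166562760/103846783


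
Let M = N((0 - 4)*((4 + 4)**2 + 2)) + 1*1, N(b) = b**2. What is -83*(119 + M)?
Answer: -5794728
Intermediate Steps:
M = 69697 (M = ((0 - 4)*((4 + 4)**2 + 2))**2 + 1*1 = (-4*(8**2 + 2))**2 + 1 = (-4*(64 + 2))**2 + 1 = (-4*66)**2 + 1 = (-264)**2 + 1 = 69696 + 1 = 69697)
-83*(119 + M) = -83*(119 + 69697) = -83*69816 = -5794728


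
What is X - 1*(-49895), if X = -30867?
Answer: 19028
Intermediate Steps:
X - 1*(-49895) = -30867 - 1*(-49895) = -30867 + 49895 = 19028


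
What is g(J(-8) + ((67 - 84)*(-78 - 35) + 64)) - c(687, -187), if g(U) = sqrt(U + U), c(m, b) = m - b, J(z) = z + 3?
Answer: -874 + 6*sqrt(110) ≈ -811.07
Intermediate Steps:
J(z) = 3 + z
g(U) = sqrt(2)*sqrt(U) (g(U) = sqrt(2*U) = sqrt(2)*sqrt(U))
g(J(-8) + ((67 - 84)*(-78 - 35) + 64)) - c(687, -187) = sqrt(2)*sqrt((3 - 8) + ((67 - 84)*(-78 - 35) + 64)) - (687 - 1*(-187)) = sqrt(2)*sqrt(-5 + (-17*(-113) + 64)) - (687 + 187) = sqrt(2)*sqrt(-5 + (1921 + 64)) - 1*874 = sqrt(2)*sqrt(-5 + 1985) - 874 = sqrt(2)*sqrt(1980) - 874 = sqrt(2)*(6*sqrt(55)) - 874 = 6*sqrt(110) - 874 = -874 + 6*sqrt(110)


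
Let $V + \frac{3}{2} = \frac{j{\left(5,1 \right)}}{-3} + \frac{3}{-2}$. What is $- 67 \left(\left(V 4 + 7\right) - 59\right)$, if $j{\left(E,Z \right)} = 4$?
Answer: $\frac{13936}{3} \approx 4645.3$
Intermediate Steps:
$V = - \frac{13}{3}$ ($V = - \frac{3}{2} + \left(\frac{4}{-3} + \frac{3}{-2}\right) = - \frac{3}{2} + \left(4 \left(- \frac{1}{3}\right) + 3 \left(- \frac{1}{2}\right)\right) = - \frac{3}{2} - \frac{17}{6} = - \frac{13}{3} \approx -4.3333$)
$- 67 \left(\left(V 4 + 7\right) - 59\right) = - 67 \left(\left(\left(- \frac{13}{3}\right) 4 + 7\right) - 59\right) = - 67 \left(\left(- \frac{52}{3} + 7\right) - 59\right) = - 67 \left(- \frac{31}{3} - 59\right) = \left(-67\right) \left(- \frac{208}{3}\right) = \frac{13936}{3}$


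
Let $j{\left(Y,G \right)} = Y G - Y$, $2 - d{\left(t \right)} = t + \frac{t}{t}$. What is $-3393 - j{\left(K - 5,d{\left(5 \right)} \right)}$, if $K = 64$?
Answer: $-3098$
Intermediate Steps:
$d{\left(t \right)} = 1 - t$ ($d{\left(t \right)} = 2 - \left(t + \frac{t}{t}\right) = 2 - \left(t + 1\right) = 2 - \left(1 + t\right) = 1 - t$)
$j{\left(Y,G \right)} = - Y + G Y$ ($j{\left(Y,G \right)} = G Y - Y = - Y + G Y$)
$-3393 - j{\left(K - 5,d{\left(5 \right)} \right)} = -3393 - \left(64 - 5\right) \left(-1 + \left(1 - 5\right)\right) = -3393 - 59 \left(-1 - 4\right) = -3393 - 59 \left(-5\right) = -3393 - -295 = -3393 + 295 = -3098$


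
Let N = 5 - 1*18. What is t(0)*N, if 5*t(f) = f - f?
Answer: 0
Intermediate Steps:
t(f) = 0 (t(f) = (f - f)/5 = (⅕)*0 = 0)
N = -13 (N = 5 - 18 = -13)
t(0)*N = 0*(-13) = 0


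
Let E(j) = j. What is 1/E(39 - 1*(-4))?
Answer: 1/43 ≈ 0.023256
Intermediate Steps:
1/E(39 - 1*(-4)) = 1/(39 - 1*(-4)) = 1/(39 + 4) = 1/43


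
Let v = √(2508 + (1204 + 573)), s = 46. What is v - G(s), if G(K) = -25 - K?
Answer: 71 + √4285 ≈ 136.46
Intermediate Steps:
v = √4285 (v = √(2508 + 1777) = √4285 ≈ 65.460)
v - G(s) = √4285 - (-25 - 1*46) = √4285 - (-25 - 46) = √4285 - 1*(-71) = √4285 + 71 = 71 + √4285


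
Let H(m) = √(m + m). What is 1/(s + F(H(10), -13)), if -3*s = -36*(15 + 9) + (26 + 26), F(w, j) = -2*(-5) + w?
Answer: 1263/354392 - 9*√5/354392 ≈ 0.0035071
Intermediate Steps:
H(m) = √2*√m (H(m) = √(2*m) = √2*√m)
F(w, j) = 10 + w
s = 812/3 (s = -(-36*(15 + 9) + (26 + 26))/3 = -(-36*24 + 52)/3 = -(-864 + 52)/3 = -⅓*(-812) = 812/3 ≈ 270.67)
1/(s + F(H(10), -13)) = 1/(812/3 + (10 + √2*√10)) = 1/(812/3 + (10 + 2*√5)) = 1/(842/3 + 2*√5)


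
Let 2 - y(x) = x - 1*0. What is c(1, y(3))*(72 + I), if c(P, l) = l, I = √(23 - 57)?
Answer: -72 - I*√34 ≈ -72.0 - 5.831*I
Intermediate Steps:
y(x) = 2 - x (y(x) = 2 - (x - 1*0) = 2 - (x + 0) = 2 - x)
I = I*√34 (I = √(-34) = I*√34 ≈ 5.8309*I)
c(1, y(3))*(72 + I) = (2 - 1*3)*(72 + I*√34) = (2 - 3)*(72 + I*√34) = -(72 + I*√34) = -72 - I*√34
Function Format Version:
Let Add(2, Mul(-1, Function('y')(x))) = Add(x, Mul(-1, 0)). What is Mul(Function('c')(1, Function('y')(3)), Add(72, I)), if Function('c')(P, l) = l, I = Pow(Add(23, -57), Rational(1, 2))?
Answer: Add(-72, Mul(-1, I, Pow(34, Rational(1, 2)))) ≈ Add(-72.000, Mul(-5.8310, I))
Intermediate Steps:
Function('y')(x) = Add(2, Mul(-1, x)) (Function('y')(x) = Add(2, Mul(-1, Add(x, Mul(-1, 0)))) = Add(2, Mul(-1, Add(x, 0))) = Add(2, Mul(-1, x)))
I = Mul(I, Pow(34, Rational(1, 2))) (I = Pow(-34, Rational(1, 2)) = Mul(I, Pow(34, Rational(1, 2))) ≈ Mul(5.8309, I))
Mul(Function('c')(1, Function('y')(3)), Add(72, I)) = Mul(Add(2, Mul(-1, 3)), Add(72, Mul(I, Pow(34, Rational(1, 2))))) = Mul(Add(2, -3), Add(72, Mul(I, Pow(34, Rational(1, 2))))) = Mul(-1, Add(72, Mul(I, Pow(34, Rational(1, 2))))) = Add(-72, Mul(-1, I, Pow(34, Rational(1, 2))))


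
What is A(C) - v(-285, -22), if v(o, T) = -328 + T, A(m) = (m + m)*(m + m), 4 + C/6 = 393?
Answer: 21790574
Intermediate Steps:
C = 2334 (C = -24 + 6*393 = -24 + 2358 = 2334)
A(m) = 4*m**2 (A(m) = (2*m)*(2*m) = 4*m**2)
A(C) - v(-285, -22) = 4*2334**2 - (-328 - 22) = 4*5447556 - 1*(-350) = 21790224 + 350 = 21790574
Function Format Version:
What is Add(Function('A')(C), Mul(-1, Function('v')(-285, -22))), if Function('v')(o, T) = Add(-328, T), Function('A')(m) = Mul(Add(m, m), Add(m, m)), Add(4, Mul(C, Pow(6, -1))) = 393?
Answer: 21790574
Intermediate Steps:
C = 2334 (C = Add(-24, Mul(6, 393)) = Add(-24, 2358) = 2334)
Function('A')(m) = Mul(4, Pow(m, 2)) (Function('A')(m) = Mul(Mul(2, m), Mul(2, m)) = Mul(4, Pow(m, 2)))
Add(Function('A')(C), Mul(-1, Function('v')(-285, -22))) = Add(Mul(4, Pow(2334, 2)), Mul(-1, Add(-328, -22))) = Add(Mul(4, 5447556), Mul(-1, -350)) = Add(21790224, 350) = 21790574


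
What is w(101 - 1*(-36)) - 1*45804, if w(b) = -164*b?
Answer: -68272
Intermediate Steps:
w(101 - 1*(-36)) - 1*45804 = -164*(101 - 1*(-36)) - 1*45804 = -164*(101 + 36) - 45804 = -164*137 - 45804 = -22468 - 45804 = -68272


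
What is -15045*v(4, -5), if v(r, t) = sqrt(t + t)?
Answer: -15045*I*sqrt(10) ≈ -47577.0*I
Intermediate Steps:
v(r, t) = sqrt(2)*sqrt(t) (v(r, t) = sqrt(2*t) = sqrt(2)*sqrt(t))
-15045*v(4, -5) = -15045*sqrt(2)*sqrt(-5) = -15045*sqrt(2)*I*sqrt(5) = -15045*I*sqrt(10)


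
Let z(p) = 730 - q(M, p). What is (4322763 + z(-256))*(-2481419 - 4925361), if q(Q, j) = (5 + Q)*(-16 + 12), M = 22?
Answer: -32023961414780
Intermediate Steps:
q(Q, j) = -20 - 4*Q (q(Q, j) = (5 + Q)*(-4) = -20 - 4*Q)
z(p) = 838 (z(p) = 730 - (-20 - 4*22) = 730 - (-20 - 88) = 730 - 1*(-108) = 730 + 108 = 838)
(4322763 + z(-256))*(-2481419 - 4925361) = (4322763 + 838)*(-2481419 - 4925361) = 4323601*(-7406780) = -32023961414780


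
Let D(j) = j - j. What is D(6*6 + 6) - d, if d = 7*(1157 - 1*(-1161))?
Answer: -16226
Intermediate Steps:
D(j) = 0
d = 16226 (d = 7*(1157 + 1161) = 7*2318 = 16226)
D(6*6 + 6) - d = 0 - 1*16226 = 0 - 16226 = -16226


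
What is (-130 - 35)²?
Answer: 27225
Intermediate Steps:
(-130 - 35)² = (-165)² = 27225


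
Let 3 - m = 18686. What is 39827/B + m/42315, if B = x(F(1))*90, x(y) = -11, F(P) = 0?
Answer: -3245287/79794 ≈ -40.671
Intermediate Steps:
m = -18683 (m = 3 - 1*18686 = 3 - 18686 = -18683)
B = -990 (B = -11*90 = -990)
39827/B + m/42315 = 39827/(-990) - 18683/42315 = 39827*(-1/990) - 18683*1/42315 = -39827/990 - 2669/6045 = -3245287/79794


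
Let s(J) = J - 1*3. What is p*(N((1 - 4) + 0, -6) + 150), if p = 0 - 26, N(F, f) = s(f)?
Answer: -3666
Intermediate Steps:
s(J) = -3 + J (s(J) = J - 3 = -3 + J)
N(F, f) = -3 + f
p = -26
p*(N((1 - 4) + 0, -6) + 150) = -26*((-3 - 6) + 150) = -26*(-9 + 150) = -26*141 = -3666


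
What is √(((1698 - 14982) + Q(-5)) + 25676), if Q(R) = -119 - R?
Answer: √12278 ≈ 110.81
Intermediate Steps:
√(((1698 - 14982) + Q(-5)) + 25676) = √(((1698 - 14982) + (-119 - 1*(-5))) + 25676) = √((-13284 + (-119 + 5)) + 25676) = √((-13284 - 114) + 25676) = √(-13398 + 25676) = √12278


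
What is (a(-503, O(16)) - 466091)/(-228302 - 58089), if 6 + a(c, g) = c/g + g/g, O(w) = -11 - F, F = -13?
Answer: 932695/572782 ≈ 1.6284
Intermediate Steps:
O(w) = 2 (O(w) = -11 - 1*(-13) = -11 + 13 = 2)
a(c, g) = -5 + c/g (a(c, g) = -6 + (c/g + g/g) = -6 + (c/g + 1) = -6 + (1 + c/g) = -5 + c/g)
(a(-503, O(16)) - 466091)/(-228302 - 58089) = ((-5 - 503/2) - 466091)/(-228302 - 58089) = ((-5 - 503*½) - 466091)/(-286391) = ((-5 - 503/2) - 466091)*(-1/286391) = (-513/2 - 466091)*(-1/286391) = -932695/2*(-1/286391) = 932695/572782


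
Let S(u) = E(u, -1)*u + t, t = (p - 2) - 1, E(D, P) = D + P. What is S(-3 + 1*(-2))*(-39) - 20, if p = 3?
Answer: -1190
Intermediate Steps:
t = 0 (t = (3 - 2) - 1 = 1 - 1 = 0)
S(u) = u*(-1 + u) (S(u) = (u - 1)*u + 0 = (-1 + u)*u + 0 = u*(-1 + u) + 0 = u*(-1 + u))
S(-3 + 1*(-2))*(-39) - 20 = ((-3 + 1*(-2))*(-1 + (-3 + 1*(-2))))*(-39) - 20 = ((-3 - 2)*(-1 + (-3 - 2)))*(-39) - 20 = -5*(-1 - 5)*(-39) - 20 = -5*(-6)*(-39) - 20 = 30*(-39) - 20 = -1170 - 20 = -1190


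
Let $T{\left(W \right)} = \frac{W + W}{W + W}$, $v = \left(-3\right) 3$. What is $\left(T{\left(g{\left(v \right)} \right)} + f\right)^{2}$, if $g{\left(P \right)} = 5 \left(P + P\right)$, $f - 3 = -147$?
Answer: $20449$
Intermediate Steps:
$v = -9$
$f = -144$ ($f = 3 - 147 = -144$)
$g{\left(P \right)} = 10 P$ ($g{\left(P \right)} = 5 \cdot 2 P = 10 P$)
$T{\left(W \right)} = 1$ ($T{\left(W \right)} = \frac{2 W}{2 W} = 2 W \frac{1}{2 W} = 1$)
$\left(T{\left(g{\left(v \right)} \right)} + f\right)^{2} = \left(1 - 144\right)^{2} = \left(-143\right)^{2} = 20449$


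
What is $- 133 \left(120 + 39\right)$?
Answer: $-21147$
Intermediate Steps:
$- 133 \left(120 + 39\right) = \left(-133\right) 159 = -21147$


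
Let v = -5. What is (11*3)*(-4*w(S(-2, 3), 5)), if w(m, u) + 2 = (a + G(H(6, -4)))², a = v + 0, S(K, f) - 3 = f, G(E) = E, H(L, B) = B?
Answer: -10428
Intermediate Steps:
S(K, f) = 3 + f
a = -5 (a = -5 + 0 = -5)
w(m, u) = 79 (w(m, u) = -2 + (-5 - 4)² = -2 + (-9)² = -2 + 81 = 79)
(11*3)*(-4*w(S(-2, 3), 5)) = (11*3)*(-4*79) = 33*(-316) = -10428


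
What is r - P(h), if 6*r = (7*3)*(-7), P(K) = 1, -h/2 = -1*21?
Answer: -51/2 ≈ -25.500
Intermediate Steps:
h = 42 (h = -(-2)*21 = -2*(-21) = 42)
r = -49/2 (r = ((7*3)*(-7))/6 = (21*(-7))/6 = (1/6)*(-147) = -49/2 ≈ -24.500)
r - P(h) = -49/2 - 1*1 = -49/2 - 1 = -51/2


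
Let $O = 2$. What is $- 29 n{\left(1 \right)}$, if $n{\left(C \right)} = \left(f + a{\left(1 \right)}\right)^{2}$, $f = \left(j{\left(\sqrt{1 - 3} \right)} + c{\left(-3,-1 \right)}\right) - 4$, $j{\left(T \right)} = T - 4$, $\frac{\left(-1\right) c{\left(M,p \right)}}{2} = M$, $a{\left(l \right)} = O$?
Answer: $58$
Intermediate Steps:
$a{\left(l \right)} = 2$
$c{\left(M,p \right)} = - 2 M$
$j{\left(T \right)} = -4 + T$
$f = -2 + i \sqrt{2}$ ($f = \left(\left(-4 + \sqrt{1 - 3}\right) - -6\right) - 4 = \left(\left(-4 + \sqrt{-2}\right) + 6\right) - 4 = \left(\left(-4 + i \sqrt{2}\right) + 6\right) - 4 = \left(2 + i \sqrt{2}\right) - 4 = -2 + i \sqrt{2} \approx -2.0 + 1.4142 i$)
$n{\left(C \right)} = -2$ ($n{\left(C \right)} = \left(\left(-2 + i \sqrt{2}\right) + 2\right)^{2} = \left(i \sqrt{2}\right)^{2} = -2$)
$- 29 n{\left(1 \right)} = \left(-29\right) \left(-2\right) = 58$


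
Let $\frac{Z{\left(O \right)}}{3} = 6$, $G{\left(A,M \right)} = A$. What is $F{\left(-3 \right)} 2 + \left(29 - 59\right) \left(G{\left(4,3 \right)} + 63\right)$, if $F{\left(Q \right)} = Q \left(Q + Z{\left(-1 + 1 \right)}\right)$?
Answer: $-2100$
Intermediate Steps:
$Z{\left(O \right)} = 18$ ($Z{\left(O \right)} = 3 \cdot 6 = 18$)
$F{\left(Q \right)} = Q \left(18 + Q\right)$ ($F{\left(Q \right)} = Q \left(Q + 18\right) = Q \left(18 + Q\right)$)
$F{\left(-3 \right)} 2 + \left(29 - 59\right) \left(G{\left(4,3 \right)} + 63\right) = - 3 \left(18 - 3\right) 2 + \left(29 - 59\right) \left(4 + 63\right) = \left(-3\right) 15 \cdot 2 - 2010 = \left(-45\right) 2 - 2010 = -90 - 2010 = -2100$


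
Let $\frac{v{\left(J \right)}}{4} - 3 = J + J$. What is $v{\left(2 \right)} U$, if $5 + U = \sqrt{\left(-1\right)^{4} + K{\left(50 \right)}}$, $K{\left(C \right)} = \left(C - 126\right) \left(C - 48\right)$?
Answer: $-140 + 28 i \sqrt{151} \approx -140.0 + 344.07 i$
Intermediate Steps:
$K{\left(C \right)} = \left(-126 + C\right) \left(-48 + C\right)$
$U = -5 + i \sqrt{151}$ ($U = -5 + \sqrt{\left(-1\right)^{4} + \left(6048 + 50^{2} - 8700\right)} = -5 + \sqrt{1 + \left(6048 + 2500 - 8700\right)} = -5 + \sqrt{1 - 152} = -5 + \sqrt{-151} = -5 + i \sqrt{151} \approx -5.0 + 12.288 i$)
$v{\left(J \right)} = 12 + 8 J$ ($v{\left(J \right)} = 12 + 4 \left(J + J\right) = 12 + 4 \cdot 2 J = 12 + 8 J$)
$v{\left(2 \right)} U = \left(12 + 8 \cdot 2\right) \left(-5 + i \sqrt{151}\right) = \left(12 + 16\right) \left(-5 + i \sqrt{151}\right) = 28 \left(-5 + i \sqrt{151}\right) = -140 + 28 i \sqrt{151}$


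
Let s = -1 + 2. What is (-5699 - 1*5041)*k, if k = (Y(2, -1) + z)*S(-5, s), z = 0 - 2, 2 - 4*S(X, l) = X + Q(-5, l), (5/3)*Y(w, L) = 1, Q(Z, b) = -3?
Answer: 37590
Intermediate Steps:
Y(w, L) = ⅗ (Y(w, L) = (⅗)*1 = ⅗)
s = 1
S(X, l) = 5/4 - X/4 (S(X, l) = ½ - (X - 3)/4 = ½ - (-3 + X)/4 = ½ + (¾ - X/4) = 5/4 - X/4)
z = -2
k = -7/2 (k = (⅗ - 2)*(5/4 - ¼*(-5)) = -7*(5/4 + 5/4)/5 = -7/5*5/2 = -7/2 ≈ -3.5000)
(-5699 - 1*5041)*k = (-5699 - 1*5041)*(-7/2) = (-5699 - 5041)*(-7/2) = -10740*(-7/2) = 37590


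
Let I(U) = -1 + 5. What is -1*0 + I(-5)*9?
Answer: 36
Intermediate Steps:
I(U) = 4
-1*0 + I(-5)*9 = -1*0 + 4*9 = 0 + 36 = 36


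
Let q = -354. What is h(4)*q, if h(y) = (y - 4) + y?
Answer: -1416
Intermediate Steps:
h(y) = -4 + 2*y (h(y) = (-4 + y) + y = -4 + 2*y)
h(4)*q = (-4 + 2*4)*(-354) = (-4 + 8)*(-354) = 4*(-354) = -1416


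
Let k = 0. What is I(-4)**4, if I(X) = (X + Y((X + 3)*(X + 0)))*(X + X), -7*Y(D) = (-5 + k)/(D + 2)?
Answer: 180713410816/194481 ≈ 9.2921e+5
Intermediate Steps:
Y(D) = 5/(7*(2 + D)) (Y(D) = -(-5 + 0)/(7*(D + 2)) = -(-5)/(7*(2 + D)) = 5/(7*(2 + D)))
I(X) = 2*X*(X + 5/(7*(2 + X*(3 + X)))) (I(X) = (X + 5/(7*(2 + (X + 3)*(X + 0))))*(X + X) = (X + 5/(7*(2 + (3 + X)*X)))*(2*X) = (X + 5/(7*(2 + X*(3 + X))))*(2*X) = 2*X*(X + 5/(7*(2 + X*(3 + X)))))
I(-4)**4 = ((2/7)*(-4)*(5 + 7*(-4)*(2 - 4*(3 - 4)))/(2 - 4*(3 - 4)))**4 = ((2/7)*(-4)*(5 + 7*(-4)*(2 - 4*(-1)))/(2 - 4*(-1)))**4 = ((2/7)*(-4)*(5 + 7*(-4)*(2 + 4))/(2 + 4))**4 = ((2/7)*(-4)*(5 + 7*(-4)*6)/6)**4 = ((2/7)*(-4)*(1/6)*(5 - 168))**4 = ((2/7)*(-4)*(1/6)*(-163))**4 = (652/21)**4 = 180713410816/194481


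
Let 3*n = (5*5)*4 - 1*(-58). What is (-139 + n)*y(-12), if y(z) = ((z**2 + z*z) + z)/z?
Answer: 5957/3 ≈ 1985.7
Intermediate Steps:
n = 158/3 (n = ((5*5)*4 - 1*(-58))/3 = (25*4 + 58)/3 = (100 + 58)/3 = (1/3)*158 = 158/3 ≈ 52.667)
y(z) = (z + 2*z**2)/z (y(z) = ((z**2 + z**2) + z)/z = (2*z**2 + z)/z = (z + 2*z**2)/z)
(-139 + n)*y(-12) = (-139 + 158/3)*(1 + 2*(-12)) = -259*(1 - 24)/3 = -259/3*(-23) = 5957/3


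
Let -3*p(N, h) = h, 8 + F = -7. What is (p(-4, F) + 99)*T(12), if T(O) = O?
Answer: 1248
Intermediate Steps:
F = -15 (F = -8 - 7 = -15)
p(N, h) = -h/3
(p(-4, F) + 99)*T(12) = (-⅓*(-15) + 99)*12 = (5 + 99)*12 = 104*12 = 1248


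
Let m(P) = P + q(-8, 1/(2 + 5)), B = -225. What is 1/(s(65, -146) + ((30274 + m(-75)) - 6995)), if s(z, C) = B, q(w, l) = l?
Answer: 7/160854 ≈ 4.3518e-5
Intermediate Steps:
m(P) = 1/7 + P (m(P) = P + 1/(2 + 5) = P + 1/7 = 1/7 + P)
s(z, C) = -225
1/(s(65, -146) + ((30274 + m(-75)) - 6995)) = 1/(-225 + ((30274 + (1/7 - 75)) - 6995)) = 1/(-225 + ((30274 - 524/7) - 6995)) = 1/(-225 + (211394/7 - 6995)) = 1/(-225 + 162429/7) = 1/(160854/7) = 7/160854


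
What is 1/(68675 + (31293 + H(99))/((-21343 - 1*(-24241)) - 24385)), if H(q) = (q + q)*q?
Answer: 21487/1475568830 ≈ 1.4562e-5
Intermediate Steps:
H(q) = 2*q² (H(q) = (2*q)*q = 2*q²)
1/(68675 + (31293 + H(99))/((-21343 - 1*(-24241)) - 24385)) = 1/(68675 + (31293 + 2*99²)/((-21343 - 1*(-24241)) - 24385)) = 1/(68675 + (31293 + 2*9801)/((-21343 + 24241) - 24385)) = 1/(68675 + (31293 + 19602)/(2898 - 24385)) = 1/(68675 + 50895/(-21487)) = 1/(68675 + 50895*(-1/21487)) = 1/(68675 - 50895/21487) = 1/(1475568830/21487) = 21487/1475568830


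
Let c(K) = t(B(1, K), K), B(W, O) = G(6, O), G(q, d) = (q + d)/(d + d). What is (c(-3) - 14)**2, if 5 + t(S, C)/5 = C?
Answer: 2916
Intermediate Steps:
G(q, d) = (d + q)/(2*d) (G(q, d) = (d + q)/((2*d)) = (d + q)*(1/(2*d)) = (d + q)/(2*d))
B(W, O) = (6 + O)/(2*O) (B(W, O) = (O + 6)/(2*O) = (6 + O)/(2*O))
t(S, C) = -25 + 5*C
c(K) = -25 + 5*K
(c(-3) - 14)**2 = ((-25 + 5*(-3)) - 14)**2 = ((-25 - 15) - 14)**2 = (-40 - 14)**2 = (-54)**2 = 2916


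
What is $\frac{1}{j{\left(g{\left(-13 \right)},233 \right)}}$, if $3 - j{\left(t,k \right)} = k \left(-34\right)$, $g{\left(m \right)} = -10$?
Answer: $\frac{1}{7925} \approx 0.00012618$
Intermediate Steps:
$j{\left(t,k \right)} = 3 + 34 k$ ($j{\left(t,k \right)} = 3 - k \left(-34\right) = 3 - - 34 k = 3 + 34 k$)
$\frac{1}{j{\left(g{\left(-13 \right)},233 \right)}} = \frac{1}{3 + 34 \cdot 233} = \frac{1}{3 + 7922} = \frac{1}{7925}$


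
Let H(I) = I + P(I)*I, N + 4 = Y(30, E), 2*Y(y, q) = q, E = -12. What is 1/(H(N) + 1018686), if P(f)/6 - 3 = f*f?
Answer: 1/1012496 ≈ 9.8766e-7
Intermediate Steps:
Y(y, q) = q/2
P(f) = 18 + 6*f² (P(f) = 18 + 6*(f*f) = 18 + 6*f²)
N = -10 (N = -4 + (½)*(-12) = -4 - 6 = -10)
H(I) = I + I*(18 + 6*I²) (H(I) = I + (18 + 6*I²)*I = I + I*(18 + 6*I²))
1/(H(N) + 1018686) = 1/(-10*(19 + 6*(-10)²) + 1018686) = 1/(-10*(19 + 6*100) + 1018686) = 1/(-10*(19 + 600) + 1018686) = 1/(-10*619 + 1018686) = 1/(-6190 + 1018686) = 1/1012496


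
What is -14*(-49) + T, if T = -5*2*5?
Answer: 636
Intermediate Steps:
T = -50 (T = -10*5 = -50)
-14*(-49) + T = -14*(-49) - 50 = 686 - 50 = 636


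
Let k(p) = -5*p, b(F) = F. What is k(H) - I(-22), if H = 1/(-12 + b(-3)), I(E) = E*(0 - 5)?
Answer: -329/3 ≈ -109.67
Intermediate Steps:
I(E) = -5*E (I(E) = E*(-5) = -5*E)
H = -1/15 (H = 1/(-12 - 3) = 1/(-15) = -1/15 ≈ -0.066667)
k(H) - I(-22) = -5*(-1/15) - (-5)*(-22) = 1/3 - 1*110 = 1/3 - 110 = -329/3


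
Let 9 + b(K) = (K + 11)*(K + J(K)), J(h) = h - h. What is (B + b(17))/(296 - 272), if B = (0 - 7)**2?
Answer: 43/2 ≈ 21.500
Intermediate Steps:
B = 49 (B = (-7)**2 = 49)
J(h) = 0
b(K) = -9 + K*(11 + K) (b(K) = -9 + (K + 11)*(K + 0) = -9 + (11 + K)*K = -9 + K*(11 + K))
(B + b(17))/(296 - 272) = (49 + (-9 + 17**2 + 11*17))/(296 - 272) = (49 + (-9 + 289 + 187))/24 = (49 + 467)*(1/24) = 516*(1/24) = 43/2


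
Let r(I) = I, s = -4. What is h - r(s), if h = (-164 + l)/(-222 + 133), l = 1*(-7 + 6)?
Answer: 521/89 ≈ 5.8539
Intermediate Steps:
l = -1 (l = 1*(-1) = -1)
h = 165/89 (h = (-164 - 1)/(-222 + 133) = -165/(-89) = -165*(-1/89) = 165/89 ≈ 1.8539)
h - r(s) = 165/89 - 1*(-4) = 165/89 + 4 = 521/89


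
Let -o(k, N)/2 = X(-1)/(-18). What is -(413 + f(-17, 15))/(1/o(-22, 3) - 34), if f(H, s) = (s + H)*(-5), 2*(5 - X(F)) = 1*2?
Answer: 1692/127 ≈ 13.323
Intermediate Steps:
X(F) = 4 (X(F) = 5 - 2/2 = 5 - ½*2 = 5 - 1 = 4)
o(k, N) = 4/9 (o(k, N) = -8/(-18) = -8*(-1)/18 = -2*(-2/9) = 4/9)
f(H, s) = -5*H - 5*s (f(H, s) = (H + s)*(-5) = -5*H - 5*s)
-(413 + f(-17, 15))/(1/o(-22, 3) - 34) = -(413 + (-5*(-17) - 5*15))/(1/(4/9) - 34) = -(413 + (85 - 75))/(9/4 - 34) = -(413 + 10)/(-127/4) = -423*(-4)/127 = -1*(-1692/127) = 1692/127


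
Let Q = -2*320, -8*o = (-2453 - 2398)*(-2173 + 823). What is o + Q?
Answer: -3276985/4 ≈ -8.1925e+5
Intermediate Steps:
o = -3274425/4 (o = -(-2453 - 2398)*(-2173 + 823)/8 = -(-4851)*(-1350)/8 = -⅛*6548850 = -3274425/4 ≈ -8.1861e+5)
Q = -640
o + Q = -3274425/4 - 640 = -3276985/4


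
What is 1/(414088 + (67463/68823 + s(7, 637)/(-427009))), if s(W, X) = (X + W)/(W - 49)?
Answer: 29388040407/12169263684417269 ≈ 2.4149e-6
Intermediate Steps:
s(W, X) = (W + X)/(-49 + W)
1/(414088 + (67463/68823 + s(7, 637)/(-427009))) = 1/(414088 + (67463/68823 + ((7 + 637)/(-49 + 7))/(-427009))) = 1/(414088 + (67463*(1/68823) + (644/(-42))*(-1/427009))) = 1/(414088 + (67463/68823 - 1/42*644*(-1/427009))) = 1/(414088 + (67463/68823 - 46/3*(-1/427009))) = 1/(414088 + (67463/68823 + 46/1281027)) = 1/(414088 + 28808363453/29388040407) = 1/(12169263684417269/29388040407) = 29388040407/12169263684417269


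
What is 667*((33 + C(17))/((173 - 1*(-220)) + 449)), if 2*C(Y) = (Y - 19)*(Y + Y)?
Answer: -667/842 ≈ -0.79216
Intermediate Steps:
C(Y) = Y*(-19 + Y) (C(Y) = ((Y - 19)*(Y + Y))/2 = ((-19 + Y)*(2*Y))/2 = (2*Y*(-19 + Y))/2 = Y*(-19 + Y))
667*((33 + C(17))/((173 - 1*(-220)) + 449)) = 667*((33 + 17*(-19 + 17))/((173 - 1*(-220)) + 449)) = 667*((33 + 17*(-2))/((173 + 220) + 449)) = 667*((33 - 34)/(393 + 449)) = 667*(-1/842) = -667/842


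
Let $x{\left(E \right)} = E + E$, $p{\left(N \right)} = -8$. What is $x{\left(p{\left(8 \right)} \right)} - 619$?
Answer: $-635$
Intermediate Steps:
$x{\left(E \right)} = 2 E$
$x{\left(p{\left(8 \right)} \right)} - 619 = 2 \left(-8\right) - 619 = -16 - 619 = -635$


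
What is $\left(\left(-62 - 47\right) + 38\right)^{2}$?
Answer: $5041$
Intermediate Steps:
$\left(\left(-62 - 47\right) + 38\right)^{2} = \left(-109 + 38\right)^{2} = \left(-71\right)^{2} = 5041$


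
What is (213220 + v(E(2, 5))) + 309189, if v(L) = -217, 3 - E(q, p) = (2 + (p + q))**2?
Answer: 522192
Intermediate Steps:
E(q, p) = 3 - (2 + p + q)**2 (E(q, p) = 3 - (2 + (p + q))**2 = 3 - (2 + p + q)**2)
(213220 + v(E(2, 5))) + 309189 = (213220 - 217) + 309189 = 213003 + 309189 = 522192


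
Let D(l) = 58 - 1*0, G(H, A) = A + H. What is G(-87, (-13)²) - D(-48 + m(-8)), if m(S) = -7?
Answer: 24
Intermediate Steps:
D(l) = 58 (D(l) = 58 + 0 = 58)
G(-87, (-13)²) - D(-48 + m(-8)) = ((-13)² - 87) - 1*58 = (169 - 87) - 58 = 82 - 58 = 24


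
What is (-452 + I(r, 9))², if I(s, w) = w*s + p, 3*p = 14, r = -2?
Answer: 1948816/9 ≈ 2.1654e+5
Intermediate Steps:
p = 14/3 (p = (⅓)*14 = 14/3 ≈ 4.6667)
I(s, w) = 14/3 + s*w (I(s, w) = w*s + 14/3 = s*w + 14/3 = 14/3 + s*w)
(-452 + I(r, 9))² = (-452 + (14/3 - 2*9))² = (-452 + (14/3 - 18))² = (-452 - 40/3)² = (-1396/3)² = 1948816/9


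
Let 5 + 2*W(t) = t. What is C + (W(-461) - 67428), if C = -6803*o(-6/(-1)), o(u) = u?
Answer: -108479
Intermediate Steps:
W(t) = -5/2 + t/2
C = -40818 (C = -(-40818)/(-1) = -(-40818)*(-1) = -6803*6 = -40818)
C + (W(-461) - 67428) = -40818 + ((-5/2 + (1/2)*(-461)) - 67428) = -40818 + ((-5/2 - 461/2) - 67428) = -40818 + (-233 - 67428) = -40818 - 67661 = -108479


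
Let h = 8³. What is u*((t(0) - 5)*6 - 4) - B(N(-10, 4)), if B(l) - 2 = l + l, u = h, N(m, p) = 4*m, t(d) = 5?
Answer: -1970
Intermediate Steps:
h = 512
u = 512
B(l) = 2 + 2*l (B(l) = 2 + (l + l) = 2 + 2*l)
u*((t(0) - 5)*6 - 4) - B(N(-10, 4)) = 512*((5 - 5)*6 - 4) - (2 + 2*(4*(-10))) = 512*(0*6 - 4) - (2 + 2*(-40)) = 512*(0 - 4) - (2 - 80) = 512*(-4) - 1*(-78) = -2048 + 78 = -1970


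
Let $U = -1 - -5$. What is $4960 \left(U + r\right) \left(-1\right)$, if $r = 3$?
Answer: $-34720$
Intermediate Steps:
$U = 4$ ($U = -1 + 5 = 4$)
$4960 \left(U + r\right) \left(-1\right) = 4960 \left(4 + 3\right) \left(-1\right) = 4960 \cdot 7 \left(-1\right) = 4960 \left(-7\right) = -34720$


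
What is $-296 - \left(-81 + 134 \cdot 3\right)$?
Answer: $-617$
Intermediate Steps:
$-296 - \left(-81 + 134 \cdot 3\right) = -296 - \left(-81 + 402\right) = -296 - 321 = -617$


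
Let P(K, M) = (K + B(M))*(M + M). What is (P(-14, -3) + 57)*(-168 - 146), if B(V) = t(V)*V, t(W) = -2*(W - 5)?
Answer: -134706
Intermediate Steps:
t(W) = 10 - 2*W (t(W) = -2*(-5 + W) = 10 - 2*W)
B(V) = V*(10 - 2*V) (B(V) = (10 - 2*V)*V = V*(10 - 2*V))
P(K, M) = 2*M*(K + 2*M*(5 - M)) (P(K, M) = (K + 2*M*(5 - M))*(M + M) = (K + 2*M*(5 - M))*(2*M) = 2*M*(K + 2*M*(5 - M)))
(P(-14, -3) + 57)*(-168 - 146) = (2*(-3)*(-14 - 2*(-3)*(-5 - 3)) + 57)*(-168 - 146) = (2*(-3)*(-14 - 2*(-3)*(-8)) + 57)*(-314) = (2*(-3)*(-14 - 48) + 57)*(-314) = (2*(-3)*(-62) + 57)*(-314) = (372 + 57)*(-314) = 429*(-314) = -134706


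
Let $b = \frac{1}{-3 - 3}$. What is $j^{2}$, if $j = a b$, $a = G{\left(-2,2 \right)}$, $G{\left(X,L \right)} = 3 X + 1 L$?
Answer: $\frac{4}{9} \approx 0.44444$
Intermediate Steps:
$b = - \frac{1}{6}$ ($b = \frac{1}{-6} = - \frac{1}{6} \approx -0.16667$)
$G{\left(X,L \right)} = L + 3 X$ ($G{\left(X,L \right)} = 3 X + L = L + 3 X$)
$a = -4$ ($a = 2 + 3 \left(-2\right) = 2 - 6 = -4$)
$j = \frac{2}{3}$ ($j = \left(-4\right) \left(- \frac{1}{6}\right) = \frac{2}{3} \approx 0.66667$)
$j^{2} = \left(\frac{2}{3}\right)^{2} = \frac{4}{9}$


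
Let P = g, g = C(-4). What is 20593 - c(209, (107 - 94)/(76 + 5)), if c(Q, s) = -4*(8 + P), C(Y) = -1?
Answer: 20621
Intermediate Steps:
g = -1
P = -1
c(Q, s) = -28 (c(Q, s) = -4*(8 - 1) = -4*7 = -28)
20593 - c(209, (107 - 94)/(76 + 5)) = 20593 - 1*(-28) = 20593 + 28 = 20621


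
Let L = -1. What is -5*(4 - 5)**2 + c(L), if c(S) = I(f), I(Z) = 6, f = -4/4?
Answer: 1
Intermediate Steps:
f = -1 (f = -4*1/4 = -1)
c(S) = 6
-5*(4 - 5)**2 + c(L) = -5*(4 - 5)**2 + 6 = -5*(-1)**2 + 6 = -5*1 + 6 = -5 + 6 = 1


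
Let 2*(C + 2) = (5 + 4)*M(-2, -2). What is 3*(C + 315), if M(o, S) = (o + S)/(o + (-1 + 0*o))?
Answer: 957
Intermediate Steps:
M(o, S) = (S + o)/(-1 + o) (M(o, S) = (S + o)/(o + (-1 + 0)) = (S + o)/(o - 1) = (S + o)/(-1 + o))
C = 4 (C = -2 + ((5 + 4)*((-2 - 2)/(-1 - 2)))/2 = -2 + (9*(-4/(-3)))/2 = -2 + (9*(-⅓*(-4)))/2 = -2 + (9*(4/3))/2 = -2 + (½)*12 = -2 + 6 = 4)
3*(C + 315) = 3*(4 + 315) = 3*319 = 957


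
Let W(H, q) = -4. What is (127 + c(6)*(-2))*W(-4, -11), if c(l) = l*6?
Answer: -220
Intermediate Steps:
c(l) = 6*l
(127 + c(6)*(-2))*W(-4, -11) = (127 + (6*6)*(-2))*(-4) = (127 + 36*(-2))*(-4) = (127 - 72)*(-4) = 55*(-4) = -220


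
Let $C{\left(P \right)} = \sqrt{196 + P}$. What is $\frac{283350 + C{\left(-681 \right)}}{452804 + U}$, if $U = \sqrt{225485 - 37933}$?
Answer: $\frac{283350 + i \sqrt{485}}{452804 + 4 \sqrt{11722}} \approx 0.62517 + 4.859 \cdot 10^{-5} i$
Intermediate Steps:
$U = 4 \sqrt{11722}$ ($U = \sqrt{187552} = 4 \sqrt{11722} \approx 433.07$)
$\frac{283350 + C{\left(-681 \right)}}{452804 + U} = \frac{283350 + \sqrt{196 - 681}}{452804 + 4 \sqrt{11722}} = \frac{283350 + \sqrt{-485}}{452804 + 4 \sqrt{11722}} = \frac{283350 + i \sqrt{485}}{452804 + 4 \sqrt{11722}}$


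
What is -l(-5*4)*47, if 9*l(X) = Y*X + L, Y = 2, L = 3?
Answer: 1739/9 ≈ 193.22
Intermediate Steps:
l(X) = ⅓ + 2*X/9 (l(X) = (2*X + 3)/9 = (3 + 2*X)/9 = ⅓ + 2*X/9)
-l(-5*4)*47 = -(⅓ + 2*(-5*4)/9)*47 = -(⅓ + (2/9)*(-20))*47 = -(⅓ - 40/9)*47 = -(-37)*47/9 = -1*(-1739/9) = 1739/9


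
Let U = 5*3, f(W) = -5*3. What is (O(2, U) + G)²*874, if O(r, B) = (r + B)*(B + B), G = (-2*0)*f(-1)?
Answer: 227327400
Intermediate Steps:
f(W) = -15
U = 15
G = 0 (G = -2*0*(-15) = 0*(-15) = 0)
O(r, B) = 2*B*(B + r) (O(r, B) = (B + r)*(2*B) = 2*B*(B + r))
(O(2, U) + G)²*874 = (2*15*(15 + 2) + 0)²*874 = (2*15*17 + 0)²*874 = (510 + 0)²*874 = 510²*874 = 260100*874 = 227327400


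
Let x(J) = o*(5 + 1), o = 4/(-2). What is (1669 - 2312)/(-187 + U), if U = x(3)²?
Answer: 643/43 ≈ 14.953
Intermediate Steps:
o = -2 (o = 4*(-½) = -2)
x(J) = -12 (x(J) = -2*(5 + 1) = -2*6 = -12)
U = 144 (U = (-12)² = 144)
(1669 - 2312)/(-187 + U) = (1669 - 2312)/(-187 + 144) = -643/(-43) = -643*(-1/43) = 643/43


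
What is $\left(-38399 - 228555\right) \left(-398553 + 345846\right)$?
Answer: $14070344478$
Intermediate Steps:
$\left(-38399 - 228555\right) \left(-398553 + 345846\right) = \left(-266954\right) \left(-52707\right) = 14070344478$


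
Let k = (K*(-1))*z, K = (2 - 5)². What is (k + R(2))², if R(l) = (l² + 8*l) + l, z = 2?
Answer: 16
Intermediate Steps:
K = 9 (K = (-3)² = 9)
R(l) = l² + 9*l
k = -18 (k = (9*(-1))*2 = -9*2 = -18)
(k + R(2))² = (-18 + 2*(9 + 2))² = (-18 + 2*11)² = (-18 + 22)² = 4² = 16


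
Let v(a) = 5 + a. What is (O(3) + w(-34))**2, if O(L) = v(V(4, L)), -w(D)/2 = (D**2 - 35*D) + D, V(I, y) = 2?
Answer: 21316689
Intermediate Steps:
w(D) = -2*D**2 + 68*D (w(D) = -2*((D**2 - 35*D) + D) = -2*(D**2 - 34*D) = -2*D**2 + 68*D)
O(L) = 7 (O(L) = 5 + 2 = 7)
(O(3) + w(-34))**2 = (7 + 2*(-34)*(34 - 1*(-34)))**2 = (7 + 2*(-34)*(34 + 34))**2 = (7 + 2*(-34)*68)**2 = (7 - 4624)**2 = (-4617)**2 = 21316689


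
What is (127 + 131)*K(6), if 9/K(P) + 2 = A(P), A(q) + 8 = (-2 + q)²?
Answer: 387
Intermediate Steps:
A(q) = -8 + (-2 + q)²
K(P) = 9/(-10 + (-2 + P)²) (K(P) = 9/(-2 + (-8 + (-2 + P)²)) = 9/(-10 + (-2 + P)²))
(127 + 131)*K(6) = (127 + 131)*(9/(-10 + (-2 + 6)²)) = 258*(9/(-10 + 4²)) = 258*(9/(-10 + 16)) = 258*(9/6) = 258*(9*(⅙)) = 258*(3/2) = 387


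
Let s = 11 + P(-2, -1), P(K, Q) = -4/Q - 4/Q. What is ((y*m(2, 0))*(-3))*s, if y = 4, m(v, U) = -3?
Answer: 684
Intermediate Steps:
P(K, Q) = -8/Q
s = 19 (s = 11 - 8/(-1) = 11 - 8*(-1) = 11 + 8 = 19)
((y*m(2, 0))*(-3))*s = ((4*(-3))*(-3))*19 = -12*(-3)*19 = 36*19 = 684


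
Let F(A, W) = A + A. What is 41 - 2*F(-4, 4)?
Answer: 57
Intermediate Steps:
F(A, W) = 2*A
41 - 2*F(-4, 4) = 41 - 4*(-4) = 41 - 2*(-8) = 41 + 16 = 57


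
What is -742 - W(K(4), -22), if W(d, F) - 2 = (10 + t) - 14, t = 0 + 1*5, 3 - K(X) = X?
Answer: -745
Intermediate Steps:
K(X) = 3 - X
t = 5 (t = 0 + 5 = 5)
W(d, F) = 3 (W(d, F) = 2 + ((10 + 5) - 14) = 2 + (15 - 14) = 2 + 1 = 3)
-742 - W(K(4), -22) = -742 - 1*3 = -742 - 3 = -745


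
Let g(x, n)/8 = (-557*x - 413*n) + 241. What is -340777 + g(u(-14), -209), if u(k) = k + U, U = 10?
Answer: 369511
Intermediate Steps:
u(k) = 10 + k (u(k) = k + 10 = 10 + k)
g(x, n) = 1928 - 4456*x - 3304*n (g(x, n) = 8*((-557*x - 413*n) + 241) = 8*(241 - 557*x - 413*n) = 1928 - 4456*x - 3304*n)
-340777 + g(u(-14), -209) = -340777 + (1928 - 4456*(10 - 14) - 3304*(-209)) = -340777 + (1928 - 4456*(-4) + 690536) = -340777 + (1928 + 17824 + 690536) = -340777 + 710288 = 369511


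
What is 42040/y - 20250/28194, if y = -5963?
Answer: -217671085/28020137 ≈ -7.7684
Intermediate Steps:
42040/y - 20250/28194 = 42040/(-5963) - 20250/28194 = 42040*(-1/5963) - 20250*1/28194 = -42040/5963 - 3375/4699 = -217671085/28020137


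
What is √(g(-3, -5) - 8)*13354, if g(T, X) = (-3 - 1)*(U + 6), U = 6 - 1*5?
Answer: 80124*I ≈ 80124.0*I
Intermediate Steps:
U = 1 (U = 6 - 5 = 1)
g(T, X) = -28 (g(T, X) = (-3 - 1)*(1 + 6) = -4*7 = -28)
√(g(-3, -5) - 8)*13354 = √(-28 - 8)*13354 = √(-36)*13354 = (6*I)*13354 = 80124*I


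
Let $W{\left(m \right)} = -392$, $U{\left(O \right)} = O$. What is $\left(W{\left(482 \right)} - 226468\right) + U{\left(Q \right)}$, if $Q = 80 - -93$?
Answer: $-226687$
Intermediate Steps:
$Q = 173$ ($Q = 80 + 93 = 173$)
$\left(W{\left(482 \right)} - 226468\right) + U{\left(Q \right)} = \left(-392 - 226468\right) + 173 = -226860 + 173 = -226687$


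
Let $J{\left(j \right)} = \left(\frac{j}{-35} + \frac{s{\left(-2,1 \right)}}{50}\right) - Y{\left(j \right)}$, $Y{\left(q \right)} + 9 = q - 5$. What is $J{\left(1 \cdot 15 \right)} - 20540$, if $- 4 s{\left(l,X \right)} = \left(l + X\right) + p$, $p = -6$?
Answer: $- \frac{28757951}{1400} \approx -20541.0$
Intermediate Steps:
$s{\left(l,X \right)} = \frac{3}{2} - \frac{X}{4} - \frac{l}{4}$ ($s{\left(l,X \right)} = - \frac{\left(l + X\right) - 6}{4} = - \frac{\left(X + l\right) - 6}{4} = - \frac{-6 + X + l}{4} = \frac{3}{2} - \frac{X}{4} - \frac{l}{4}$)
$Y{\left(q \right)} = -14 + q$ ($Y{\left(q \right)} = -9 + \left(q - 5\right) = -9 + \left(-5 + q\right) = -14 + q$)
$J{\left(j \right)} = \frac{2807}{200} - \frac{36 j}{35}$ ($J{\left(j \right)} = \left(\frac{j}{-35} + \frac{\frac{3}{2} - \frac{1}{4} - - \frac{1}{2}}{50}\right) - \left(-14 + j\right) = \left(j \left(- \frac{1}{35}\right) + \left(\frac{3}{2} - \frac{1}{4} + \frac{1}{2}\right) \frac{1}{50}\right) - \left(-14 + j\right) = \left(- \frac{j}{35} + \frac{7}{4} \cdot \frac{1}{50}\right) - \left(-14 + j\right) = \left(- \frac{j}{35} + \frac{7}{200}\right) - \left(-14 + j\right) = \left(\frac{7}{200} - \frac{j}{35}\right) - \left(-14 + j\right) = \frac{2807}{200} - \frac{36 j}{35}$)
$J{\left(1 \cdot 15 \right)} - 20540 = \left(\frac{2807}{200} - \frac{36 \cdot 1 \cdot 15}{35}\right) - 20540 = \left(\frac{2807}{200} - \frac{108}{7}\right) - 20540 = - \frac{1951}{1400} - 20540 = - \frac{28757951}{1400}$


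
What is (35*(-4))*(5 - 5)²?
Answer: 0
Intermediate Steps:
(35*(-4))*(5 - 5)² = -140*0² = -140*0 = 0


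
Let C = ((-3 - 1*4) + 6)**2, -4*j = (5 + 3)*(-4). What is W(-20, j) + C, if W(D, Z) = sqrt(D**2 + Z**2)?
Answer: 1 + 4*sqrt(29) ≈ 22.541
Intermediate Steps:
j = 8 (j = -(5 + 3)*(-4)/4 = -2*(-4) = -1/4*(-32) = 8)
C = 1 (C = ((-3 - 4) + 6)**2 = (-7 + 6)**2 = (-1)**2 = 1)
W(-20, j) + C = sqrt((-20)**2 + 8**2) + 1 = sqrt(400 + 64) + 1 = sqrt(464) + 1 = 4*sqrt(29) + 1 = 1 + 4*sqrt(29)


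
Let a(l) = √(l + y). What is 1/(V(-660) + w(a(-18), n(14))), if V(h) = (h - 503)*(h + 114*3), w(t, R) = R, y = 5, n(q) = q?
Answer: 1/369848 ≈ 2.7038e-6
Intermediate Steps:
a(l) = √(5 + l) (a(l) = √(l + 5) = √(5 + l))
V(h) = (-503 + h)*(342 + h) (V(h) = (-503 + h)*(h + 342) = (-503 + h)*(342 + h))
1/(V(-660) + w(a(-18), n(14))) = 1/((-172026 + (-660)² - 161*(-660)) + 14) = 1/((-172026 + 435600 + 106260) + 14) = 1/(369834 + 14) = 1/369848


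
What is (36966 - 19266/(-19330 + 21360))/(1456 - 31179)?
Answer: -37510857/30168845 ≈ -1.2434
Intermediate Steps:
(36966 - 19266/(-19330 + 21360))/(1456 - 31179) = (36966 - 19266/2030)/(-29723) = (36966 - 19266*1/2030)*(-1/29723) = (36966 - 9633/1015)*(-1/29723) = (37510857/1015)*(-1/29723) = -37510857/30168845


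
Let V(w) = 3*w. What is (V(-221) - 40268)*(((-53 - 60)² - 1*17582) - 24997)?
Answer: 1220153110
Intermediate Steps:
(V(-221) - 40268)*(((-53 - 60)² - 1*17582) - 24997) = (3*(-221) - 40268)*(((-53 - 60)² - 1*17582) - 24997) = (-663 - 40268)*(((-113)² - 17582) - 24997) = -40931*((12769 - 17582) - 24997) = -40931*(-4813 - 24997) = -40931*(-29810) = 1220153110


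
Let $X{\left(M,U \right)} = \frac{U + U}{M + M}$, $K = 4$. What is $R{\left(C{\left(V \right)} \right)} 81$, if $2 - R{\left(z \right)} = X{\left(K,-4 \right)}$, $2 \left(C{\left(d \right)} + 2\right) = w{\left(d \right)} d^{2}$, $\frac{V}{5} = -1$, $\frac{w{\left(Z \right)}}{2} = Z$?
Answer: $243$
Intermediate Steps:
$w{\left(Z \right)} = 2 Z$
$V = -5$ ($V = 5 \left(-1\right) = -5$)
$X{\left(M,U \right)} = \frac{U}{M}$ ($X{\left(M,U \right)} = \frac{2 U}{2 M} = 2 U \frac{1}{2 M} = \frac{U}{M}$)
$C{\left(d \right)} = -2 + d^{3}$ ($C{\left(d \right)} = -2 + \frac{2 d d^{2}}{2} = -2 + \frac{2 d^{3}}{2} = -2 + d^{3}$)
$R{\left(z \right)} = 3$ ($R{\left(z \right)} = 2 - - \frac{4}{4} = 2 - \left(-4\right) \frac{1}{4} = 2 - -1 = 2 + 1 = 3$)
$R{\left(C{\left(V \right)} \right)} 81 = 3 \cdot 81 = 243$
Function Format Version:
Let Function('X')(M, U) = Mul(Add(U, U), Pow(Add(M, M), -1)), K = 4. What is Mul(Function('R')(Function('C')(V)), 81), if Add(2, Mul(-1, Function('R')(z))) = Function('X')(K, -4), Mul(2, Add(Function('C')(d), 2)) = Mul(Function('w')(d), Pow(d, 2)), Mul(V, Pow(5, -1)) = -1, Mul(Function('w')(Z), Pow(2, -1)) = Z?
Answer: 243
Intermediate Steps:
Function('w')(Z) = Mul(2, Z)
V = -5 (V = Mul(5, -1) = -5)
Function('X')(M, U) = Mul(U, Pow(M, -1)) (Function('X')(M, U) = Mul(Mul(2, U), Pow(Mul(2, M), -1)) = Mul(Mul(2, U), Mul(Rational(1, 2), Pow(M, -1))) = Mul(U, Pow(M, -1)))
Function('C')(d) = Add(-2, Pow(d, 3)) (Function('C')(d) = Add(-2, Mul(Rational(1, 2), Mul(Mul(2, d), Pow(d, 2)))) = Add(-2, Mul(Rational(1, 2), Mul(2, Pow(d, 3)))) = Add(-2, Pow(d, 3)))
Function('R')(z) = 3 (Function('R')(z) = Add(2, Mul(-1, Mul(-4, Pow(4, -1)))) = Add(2, Mul(-1, Mul(-4, Rational(1, 4)))) = Add(2, Mul(-1, -1)) = Add(2, 1) = 3)
Mul(Function('R')(Function('C')(V)), 81) = Mul(3, 81) = 243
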